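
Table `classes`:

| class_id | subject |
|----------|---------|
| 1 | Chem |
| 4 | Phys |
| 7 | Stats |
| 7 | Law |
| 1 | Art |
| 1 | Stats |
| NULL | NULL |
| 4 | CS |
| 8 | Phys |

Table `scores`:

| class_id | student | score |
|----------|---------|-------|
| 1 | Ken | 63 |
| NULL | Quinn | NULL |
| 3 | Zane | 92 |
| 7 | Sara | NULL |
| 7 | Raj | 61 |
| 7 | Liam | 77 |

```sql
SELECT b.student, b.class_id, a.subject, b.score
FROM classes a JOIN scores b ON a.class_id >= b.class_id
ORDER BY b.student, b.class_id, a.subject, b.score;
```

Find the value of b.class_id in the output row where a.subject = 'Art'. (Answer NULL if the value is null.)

INNER JOIN keeps only pairs where the ON condition holds.
Matching on a.class_id >= b.class_id. A NULL in a compared column never satisfies the condition.
- a[0] class_id=1 → 1 match(es) in b → 1 row(s).
- a[1] class_id=4 → 2 match(es) in b → 2 row(s).
- a[2] class_id=7 → 5 match(es) in b → 5 row(s).
- a[3] class_id=7 → 5 match(es) in b → 5 row(s).
- a[4] class_id=1 → 1 match(es) in b → 1 row(s).
- a[5] class_id=1 → 1 match(es) in b → 1 row(s).
- a[6] class_id=NULL → no match; dropped.
- a[7] class_id=4 → 2 match(es) in b → 2 row(s).
- a[8] class_id=8 → 5 match(es) in b → 5 row(s).

1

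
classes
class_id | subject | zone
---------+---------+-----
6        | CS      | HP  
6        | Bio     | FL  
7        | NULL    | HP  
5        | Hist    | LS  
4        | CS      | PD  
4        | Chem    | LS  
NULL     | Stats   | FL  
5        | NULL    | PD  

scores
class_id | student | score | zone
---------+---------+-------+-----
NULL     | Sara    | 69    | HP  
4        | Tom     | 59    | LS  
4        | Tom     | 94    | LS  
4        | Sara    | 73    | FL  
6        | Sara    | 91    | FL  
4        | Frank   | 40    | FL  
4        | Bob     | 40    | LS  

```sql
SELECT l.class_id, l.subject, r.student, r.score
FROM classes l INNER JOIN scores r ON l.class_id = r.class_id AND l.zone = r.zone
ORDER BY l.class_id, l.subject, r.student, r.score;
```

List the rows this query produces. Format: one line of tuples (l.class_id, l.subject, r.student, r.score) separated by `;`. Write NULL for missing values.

INNER JOIN keeps only pairs where the ON condition holds.
Matching on l.class_id = r.class_id AND l.zone = r.zone. A NULL in a compared column never satisfies the condition.
- class_id=6, zone=HP: no matching r row, dropped.
- class_id=6, zone=FL: 1 matching r row(s), so 1 row(s) emitted.
- class_id=7, zone=HP: no matching r row, dropped.
- class_id=5, zone=LS: no matching r row, dropped.
- class_id=4, zone=PD: no matching r row, dropped.
- class_id=4, zone=LS: 3 matching r row(s), so 3 row(s) emitted.
- class_id=NULL, zone=FL: no matching r row, dropped.
- class_id=5, zone=PD: no matching r row, dropped.
After projecting and ordering:
l.class_id | l.subject | r.student | r.score
4 | Chem | Bob | 40
4 | Chem | Tom | 59
4 | Chem | Tom | 94
6 | Bio | Sara | 91

(4, Chem, Bob, 40); (4, Chem, Tom, 59); (4, Chem, Tom, 94); (6, Bio, Sara, 91)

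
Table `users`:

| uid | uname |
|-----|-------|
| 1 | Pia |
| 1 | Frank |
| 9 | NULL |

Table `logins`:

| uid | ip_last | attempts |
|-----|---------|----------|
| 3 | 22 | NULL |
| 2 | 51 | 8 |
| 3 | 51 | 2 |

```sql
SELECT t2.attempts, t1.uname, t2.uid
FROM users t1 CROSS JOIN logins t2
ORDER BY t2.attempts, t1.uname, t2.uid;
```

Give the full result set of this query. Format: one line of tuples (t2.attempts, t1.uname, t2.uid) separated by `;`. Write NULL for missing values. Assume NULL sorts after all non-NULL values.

CROSS JOIN pairs every row of `users` with every row of `logins`: 3 × 3 = 9 rows.
After projecting and ordering:
t2.attempts | t1.uname | t2.uid
2 | Frank | 3
2 | Pia | 3
2 | NULL | 3
8 | Frank | 2
8 | Pia | 2
8 | NULL | 2
NULL | Frank | 3
NULL | Pia | 3
NULL | NULL | 3

(2, Frank, 3); (2, Pia, 3); (2, NULL, 3); (8, Frank, 2); (8, Pia, 2); (8, NULL, 2); (NULL, Frank, 3); (NULL, Pia, 3); (NULL, NULL, 3)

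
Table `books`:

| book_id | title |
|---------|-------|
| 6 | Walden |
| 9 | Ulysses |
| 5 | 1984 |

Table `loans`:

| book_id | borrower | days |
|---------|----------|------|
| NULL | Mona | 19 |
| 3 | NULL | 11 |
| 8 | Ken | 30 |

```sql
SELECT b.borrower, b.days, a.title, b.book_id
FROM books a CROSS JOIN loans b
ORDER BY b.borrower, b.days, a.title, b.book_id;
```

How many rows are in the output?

9

CROSS JOIN pairs every row of `books` with every row of `loans`: 3 × 3 = 9 rows.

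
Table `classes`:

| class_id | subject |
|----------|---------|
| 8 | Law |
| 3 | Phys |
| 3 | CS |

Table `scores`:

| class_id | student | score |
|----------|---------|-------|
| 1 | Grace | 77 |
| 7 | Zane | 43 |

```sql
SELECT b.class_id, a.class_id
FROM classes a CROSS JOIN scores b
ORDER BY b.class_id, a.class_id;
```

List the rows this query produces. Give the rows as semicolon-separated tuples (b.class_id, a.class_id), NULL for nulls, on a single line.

(1, 3); (1, 3); (1, 8); (7, 3); (7, 3); (7, 8)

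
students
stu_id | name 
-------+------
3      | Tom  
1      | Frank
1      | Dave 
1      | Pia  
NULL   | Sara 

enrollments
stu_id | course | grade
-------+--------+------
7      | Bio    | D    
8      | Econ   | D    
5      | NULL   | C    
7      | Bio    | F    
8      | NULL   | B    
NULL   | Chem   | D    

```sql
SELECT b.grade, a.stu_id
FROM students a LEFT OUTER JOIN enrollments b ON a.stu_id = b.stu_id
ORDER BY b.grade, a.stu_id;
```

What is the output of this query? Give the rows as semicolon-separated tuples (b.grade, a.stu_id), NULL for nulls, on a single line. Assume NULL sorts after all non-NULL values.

(NULL, 1); (NULL, 1); (NULL, 1); (NULL, 3); (NULL, NULL)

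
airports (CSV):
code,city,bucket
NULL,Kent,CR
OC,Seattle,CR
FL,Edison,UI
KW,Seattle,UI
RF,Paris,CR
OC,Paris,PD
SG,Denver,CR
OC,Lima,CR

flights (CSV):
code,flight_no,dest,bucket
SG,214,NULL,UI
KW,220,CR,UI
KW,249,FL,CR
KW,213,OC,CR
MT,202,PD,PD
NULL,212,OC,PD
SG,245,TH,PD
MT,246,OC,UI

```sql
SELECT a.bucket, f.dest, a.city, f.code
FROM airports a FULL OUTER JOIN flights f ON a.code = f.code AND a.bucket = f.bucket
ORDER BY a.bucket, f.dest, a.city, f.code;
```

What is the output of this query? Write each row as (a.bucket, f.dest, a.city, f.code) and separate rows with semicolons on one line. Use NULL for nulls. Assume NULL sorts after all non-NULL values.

(CR, NULL, Denver, NULL); (CR, NULL, Kent, NULL); (CR, NULL, Lima, NULL); (CR, NULL, Paris, NULL); (CR, NULL, Seattle, NULL); (PD, NULL, Paris, NULL); (UI, CR, Seattle, KW); (UI, NULL, Edison, NULL); (NULL, FL, NULL, KW); (NULL, OC, NULL, KW); (NULL, OC, NULL, MT); (NULL, OC, NULL, NULL); (NULL, PD, NULL, MT); (NULL, TH, NULL, SG); (NULL, NULL, NULL, SG)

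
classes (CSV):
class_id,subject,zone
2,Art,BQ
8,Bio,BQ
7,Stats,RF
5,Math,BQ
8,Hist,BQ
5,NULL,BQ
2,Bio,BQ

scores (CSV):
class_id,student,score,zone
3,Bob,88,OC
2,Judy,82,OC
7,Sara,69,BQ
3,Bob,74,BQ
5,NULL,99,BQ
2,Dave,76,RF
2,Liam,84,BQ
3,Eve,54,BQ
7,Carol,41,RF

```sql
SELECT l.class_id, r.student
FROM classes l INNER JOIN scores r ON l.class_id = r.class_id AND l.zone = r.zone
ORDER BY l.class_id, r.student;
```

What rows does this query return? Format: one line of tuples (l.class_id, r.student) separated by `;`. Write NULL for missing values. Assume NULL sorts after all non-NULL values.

(2, Liam); (2, Liam); (5, NULL); (5, NULL); (7, Carol)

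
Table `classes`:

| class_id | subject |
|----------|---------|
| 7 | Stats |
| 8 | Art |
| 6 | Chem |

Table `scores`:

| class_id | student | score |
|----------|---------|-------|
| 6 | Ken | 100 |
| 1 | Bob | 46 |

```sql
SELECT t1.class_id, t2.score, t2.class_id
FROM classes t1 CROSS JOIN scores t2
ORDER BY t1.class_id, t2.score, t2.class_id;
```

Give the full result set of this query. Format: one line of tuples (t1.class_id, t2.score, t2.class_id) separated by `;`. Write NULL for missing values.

(6, 46, 1); (6, 100, 6); (7, 46, 1); (7, 100, 6); (8, 46, 1); (8, 100, 6)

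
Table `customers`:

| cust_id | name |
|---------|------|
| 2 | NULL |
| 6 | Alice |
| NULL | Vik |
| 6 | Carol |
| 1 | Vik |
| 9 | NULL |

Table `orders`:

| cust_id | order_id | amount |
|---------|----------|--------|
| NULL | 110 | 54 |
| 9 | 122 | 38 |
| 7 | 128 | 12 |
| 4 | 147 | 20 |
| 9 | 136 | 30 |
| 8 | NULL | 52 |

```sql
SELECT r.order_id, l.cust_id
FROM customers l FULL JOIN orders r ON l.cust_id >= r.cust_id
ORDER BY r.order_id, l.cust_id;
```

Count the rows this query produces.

11

FULL OUTER JOIN keeps every row from both sides; unmatched rows get NULL for the other side's columns.
Matching on l.cust_id >= r.cust_id. A NULL in a compared column never satisfies the condition.
- l row (cust_id=2): no match → kept, r columns NULL.
- l row (cust_id=6): matches 1 r row(s) → 1 output row(s).
- l row (cust_id=NULL): no match → kept, r columns NULL.
- l row (cust_id=6): matches 1 r row(s) → 1 output row(s).
- l row (cust_id=1): no match → kept, r columns NULL.
- l row (cust_id=9): matches 5 r row(s) → 5 output row(s).
- plus 1 unmatched r row(s), each kept with NULL l columns.
Total: 7 matched + 4 padded = 11 rows.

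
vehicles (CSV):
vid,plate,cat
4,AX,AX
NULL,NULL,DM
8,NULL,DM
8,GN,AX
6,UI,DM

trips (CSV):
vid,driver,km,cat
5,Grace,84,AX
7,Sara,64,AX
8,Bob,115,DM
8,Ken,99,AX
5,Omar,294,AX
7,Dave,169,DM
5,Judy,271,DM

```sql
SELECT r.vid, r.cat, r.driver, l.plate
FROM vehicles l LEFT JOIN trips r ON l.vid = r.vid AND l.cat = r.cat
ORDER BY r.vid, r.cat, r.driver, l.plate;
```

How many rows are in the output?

LEFT JOIN keeps every row from `vehicles`; unmatched rows get NULL for `trips`'s columns.
Matching on l.vid = r.vid AND l.cat = r.cat. A NULL in a compared column never satisfies the condition.
- l[0] vid=4, cat=AX → no match; kept with NULLs on the r side.
- l[1] vid=NULL, cat=DM → no match; kept with NULLs on the r side.
- l[2] vid=8, cat=DM → 1 match(es) in r → 1 row(s).
- l[3] vid=8, cat=AX → 1 match(es) in r → 1 row(s).
- l[4] vid=6, cat=DM → no match; kept with NULLs on the r side.
Total: 2 matched + 3 padded = 5 rows.

5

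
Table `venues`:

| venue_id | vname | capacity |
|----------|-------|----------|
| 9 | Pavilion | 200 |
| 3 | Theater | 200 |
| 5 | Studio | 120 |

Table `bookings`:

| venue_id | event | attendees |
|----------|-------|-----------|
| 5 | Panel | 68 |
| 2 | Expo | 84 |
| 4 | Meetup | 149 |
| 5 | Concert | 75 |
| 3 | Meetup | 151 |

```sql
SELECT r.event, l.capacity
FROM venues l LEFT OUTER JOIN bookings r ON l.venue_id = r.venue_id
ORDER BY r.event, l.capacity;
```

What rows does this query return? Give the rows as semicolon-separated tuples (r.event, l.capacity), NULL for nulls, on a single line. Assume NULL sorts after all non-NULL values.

LEFT JOIN keeps every row from `venues`; unmatched rows get NULL for `bookings`'s columns.
Matching on l.venue_id = r.venue_id.
Matched pairs: 3; unmatched l rows kept: 1.

(Concert, 120); (Meetup, 200); (Panel, 120); (NULL, 200)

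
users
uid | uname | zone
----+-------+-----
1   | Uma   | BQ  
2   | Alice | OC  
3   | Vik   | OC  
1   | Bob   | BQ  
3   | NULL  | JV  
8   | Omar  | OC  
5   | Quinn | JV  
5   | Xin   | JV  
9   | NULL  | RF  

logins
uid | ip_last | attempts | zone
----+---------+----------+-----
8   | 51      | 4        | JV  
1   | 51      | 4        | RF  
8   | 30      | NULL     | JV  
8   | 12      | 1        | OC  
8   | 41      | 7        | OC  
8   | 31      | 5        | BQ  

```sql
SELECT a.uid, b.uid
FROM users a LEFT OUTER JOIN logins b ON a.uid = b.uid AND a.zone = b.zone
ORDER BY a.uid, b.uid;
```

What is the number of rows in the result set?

LEFT JOIN keeps every row from `users`; unmatched rows get NULL for `logins`'s columns.
Matching on a.uid = b.uid AND a.zone = b.zone.
- a[0] uid=1, zone=BQ → no match; kept with NULLs on the b side.
- a[1] uid=2, zone=OC → no match; kept with NULLs on the b side.
- a[2] uid=3, zone=OC → no match; kept with NULLs on the b side.
- a[3] uid=1, zone=BQ → no match; kept with NULLs on the b side.
- a[4] uid=3, zone=JV → no match; kept with NULLs on the b side.
- a[5] uid=8, zone=OC → 2 match(es) in b → 2 row(s).
- a[6] uid=5, zone=JV → no match; kept with NULLs on the b side.
- a[7] uid=5, zone=JV → no match; kept with NULLs on the b side.
- a[8] uid=9, zone=RF → no match; kept with NULLs on the b side.
Total: 2 matched + 8 padded = 10 rows.

10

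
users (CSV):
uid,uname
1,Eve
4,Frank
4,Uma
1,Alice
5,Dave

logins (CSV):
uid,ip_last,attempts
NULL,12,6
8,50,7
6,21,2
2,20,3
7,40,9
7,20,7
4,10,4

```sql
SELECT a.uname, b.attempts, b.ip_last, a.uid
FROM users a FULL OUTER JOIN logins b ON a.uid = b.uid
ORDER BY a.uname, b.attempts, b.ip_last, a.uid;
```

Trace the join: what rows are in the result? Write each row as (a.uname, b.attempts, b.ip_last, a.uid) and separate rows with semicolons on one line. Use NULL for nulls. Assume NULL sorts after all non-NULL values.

FULL OUTER JOIN keeps every row from both sides; unmatched rows get NULL for the other side's columns.
Matching on a.uid = b.uid. A NULL in a compared column never satisfies the condition.
Matched pairs: 2; unmatched a rows kept: 3; unmatched b rows kept: 6.

(Alice, NULL, NULL, 1); (Dave, NULL, NULL, 5); (Eve, NULL, NULL, 1); (Frank, 4, 10, 4); (Uma, 4, 10, 4); (NULL, 2, 21, NULL); (NULL, 3, 20, NULL); (NULL, 6, 12, NULL); (NULL, 7, 20, NULL); (NULL, 7, 50, NULL); (NULL, 9, 40, NULL)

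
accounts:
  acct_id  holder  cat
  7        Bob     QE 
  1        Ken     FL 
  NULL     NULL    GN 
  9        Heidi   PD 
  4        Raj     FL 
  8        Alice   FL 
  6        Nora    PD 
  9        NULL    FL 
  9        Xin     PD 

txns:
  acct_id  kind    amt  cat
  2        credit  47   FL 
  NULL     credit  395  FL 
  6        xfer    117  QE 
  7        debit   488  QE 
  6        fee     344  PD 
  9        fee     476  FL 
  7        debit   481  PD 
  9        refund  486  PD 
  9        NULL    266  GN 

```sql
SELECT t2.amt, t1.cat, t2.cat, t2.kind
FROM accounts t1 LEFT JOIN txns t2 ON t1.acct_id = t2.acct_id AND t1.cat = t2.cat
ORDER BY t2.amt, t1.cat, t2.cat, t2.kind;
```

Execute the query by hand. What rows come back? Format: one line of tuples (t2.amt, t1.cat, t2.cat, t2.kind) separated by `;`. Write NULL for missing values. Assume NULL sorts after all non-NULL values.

LEFT JOIN keeps every row from `accounts`; unmatched rows get NULL for `txns`'s columns.
Matching on t1.acct_id = t2.acct_id AND t1.cat = t2.cat. A NULL in a compared column never satisfies the condition.
Matched pairs: 5; unmatched t1 rows kept: 4.

(344, PD, PD, fee); (476, FL, FL, fee); (486, PD, PD, refund); (486, PD, PD, refund); (488, QE, QE, debit); (NULL, FL, NULL, NULL); (NULL, FL, NULL, NULL); (NULL, FL, NULL, NULL); (NULL, GN, NULL, NULL)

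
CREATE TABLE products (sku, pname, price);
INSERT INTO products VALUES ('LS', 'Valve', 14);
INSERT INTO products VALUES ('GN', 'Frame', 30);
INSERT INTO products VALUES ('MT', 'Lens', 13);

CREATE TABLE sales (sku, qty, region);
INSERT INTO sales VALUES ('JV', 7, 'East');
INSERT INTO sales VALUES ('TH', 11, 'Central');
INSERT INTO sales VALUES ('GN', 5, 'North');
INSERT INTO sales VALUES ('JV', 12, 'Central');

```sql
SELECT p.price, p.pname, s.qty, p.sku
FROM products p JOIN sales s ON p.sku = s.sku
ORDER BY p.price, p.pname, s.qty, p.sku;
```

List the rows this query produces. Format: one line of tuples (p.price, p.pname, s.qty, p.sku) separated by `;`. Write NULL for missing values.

INNER JOIN keeps only pairs where the ON condition holds.
Matching on p.sku = s.sku.
Matched pairs: 1.

(30, Frame, 5, GN)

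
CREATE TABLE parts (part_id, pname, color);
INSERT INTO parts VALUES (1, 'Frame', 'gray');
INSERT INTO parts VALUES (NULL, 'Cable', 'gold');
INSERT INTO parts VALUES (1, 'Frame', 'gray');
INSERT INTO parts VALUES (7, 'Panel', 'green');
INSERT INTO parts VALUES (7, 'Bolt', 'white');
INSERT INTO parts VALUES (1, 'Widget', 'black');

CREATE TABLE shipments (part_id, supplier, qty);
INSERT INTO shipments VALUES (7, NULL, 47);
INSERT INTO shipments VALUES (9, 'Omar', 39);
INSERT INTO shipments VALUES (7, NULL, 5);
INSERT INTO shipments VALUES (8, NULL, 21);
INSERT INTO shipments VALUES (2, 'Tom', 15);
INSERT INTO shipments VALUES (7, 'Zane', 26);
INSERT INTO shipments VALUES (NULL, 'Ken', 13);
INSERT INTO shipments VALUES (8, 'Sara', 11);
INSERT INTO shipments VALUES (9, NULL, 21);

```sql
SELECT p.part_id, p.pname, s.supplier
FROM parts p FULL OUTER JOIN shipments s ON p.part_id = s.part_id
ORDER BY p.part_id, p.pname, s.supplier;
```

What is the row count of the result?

16

FULL OUTER JOIN keeps every row from both sides; unmatched rows get NULL for the other side's columns.
Matching on p.part_id = s.part_id. A NULL in a compared column never satisfies the condition.
- p row (part_id=1): no match → kept, s columns NULL.
- p row (part_id=NULL): no match → kept, s columns NULL.
- p row (part_id=1): no match → kept, s columns NULL.
- p row (part_id=7): matches 3 s row(s) → 3 output row(s).
- p row (part_id=7): matches 3 s row(s) → 3 output row(s).
- p row (part_id=1): no match → kept, s columns NULL.
- plus 6 unmatched s row(s), each kept with NULL p columns.
Total: 6 matched + 10 padded = 16 rows.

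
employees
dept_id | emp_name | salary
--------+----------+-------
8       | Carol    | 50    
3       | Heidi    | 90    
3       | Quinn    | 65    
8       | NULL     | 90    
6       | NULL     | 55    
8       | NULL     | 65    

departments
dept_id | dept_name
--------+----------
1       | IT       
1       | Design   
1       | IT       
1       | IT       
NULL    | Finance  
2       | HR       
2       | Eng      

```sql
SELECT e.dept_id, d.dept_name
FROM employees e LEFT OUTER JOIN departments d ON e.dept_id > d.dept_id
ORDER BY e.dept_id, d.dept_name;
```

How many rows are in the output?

36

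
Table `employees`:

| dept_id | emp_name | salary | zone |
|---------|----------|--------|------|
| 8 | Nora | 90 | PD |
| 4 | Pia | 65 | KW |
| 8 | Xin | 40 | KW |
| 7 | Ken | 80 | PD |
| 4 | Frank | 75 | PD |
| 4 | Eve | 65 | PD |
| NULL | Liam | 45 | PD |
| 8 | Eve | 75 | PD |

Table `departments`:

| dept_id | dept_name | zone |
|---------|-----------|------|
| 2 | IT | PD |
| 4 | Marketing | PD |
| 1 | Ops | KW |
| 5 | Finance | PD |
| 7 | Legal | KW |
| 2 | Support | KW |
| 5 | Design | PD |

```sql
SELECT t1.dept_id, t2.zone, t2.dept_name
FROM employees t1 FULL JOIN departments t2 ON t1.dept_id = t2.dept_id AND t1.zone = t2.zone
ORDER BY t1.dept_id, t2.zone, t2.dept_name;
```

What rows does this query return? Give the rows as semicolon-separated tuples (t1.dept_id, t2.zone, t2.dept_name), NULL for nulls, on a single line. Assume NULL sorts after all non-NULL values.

(4, PD, Marketing); (4, PD, Marketing); (4, NULL, NULL); (7, NULL, NULL); (8, NULL, NULL); (8, NULL, NULL); (8, NULL, NULL); (NULL, KW, Legal); (NULL, KW, Ops); (NULL, KW, Support); (NULL, PD, Design); (NULL, PD, Finance); (NULL, PD, IT); (NULL, NULL, NULL)

FULL OUTER JOIN keeps every row from both sides; unmatched rows get NULL for the other side's columns.
Matching on t1.dept_id = t2.dept_id AND t1.zone = t2.zone. A NULL in a compared column never satisfies the condition.
- t1 (dept_id=8, zone=PD) has no partner → padded with NULL.
- t1 (dept_id=4, zone=KW) has no partner → padded with NULL.
- t1 (dept_id=8, zone=KW) has no partner → padded with NULL.
- t1 (dept_id=7, zone=PD) has no partner → padded with NULL.
- t1 (dept_id=4, zone=PD) pairs with 1 row(s) of t2.
- t1 (dept_id=4, zone=PD) pairs with 1 row(s) of t2.
- t1 (dept_id=NULL, zone=PD) has no partner → padded with NULL.
- t1 (dept_id=8, zone=PD) has no partner → padded with NULL.
- plus 6 unmatched t2 row(s), each kept with NULL t1 columns.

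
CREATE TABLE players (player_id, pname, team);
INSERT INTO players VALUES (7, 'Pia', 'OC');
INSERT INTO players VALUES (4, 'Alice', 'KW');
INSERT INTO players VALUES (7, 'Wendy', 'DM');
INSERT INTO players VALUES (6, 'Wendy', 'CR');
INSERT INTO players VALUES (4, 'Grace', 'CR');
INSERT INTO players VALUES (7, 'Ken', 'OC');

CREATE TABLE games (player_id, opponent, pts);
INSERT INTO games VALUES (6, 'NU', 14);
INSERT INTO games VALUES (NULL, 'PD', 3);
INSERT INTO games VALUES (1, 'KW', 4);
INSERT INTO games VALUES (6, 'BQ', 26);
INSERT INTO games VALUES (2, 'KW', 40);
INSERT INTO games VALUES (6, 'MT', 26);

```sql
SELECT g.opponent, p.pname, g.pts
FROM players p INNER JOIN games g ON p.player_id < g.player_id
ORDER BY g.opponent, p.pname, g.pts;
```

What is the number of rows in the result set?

INNER JOIN keeps only pairs where the ON condition holds.
Matching on p.player_id < g.player_id. A NULL in a compared column never satisfies the condition.
- p (player_id=7) has no partner → excluded.
- p (player_id=4) pairs with 3 row(s) of g.
- p (player_id=7) has no partner → excluded.
- p (player_id=6) has no partner → excluded.
- p (player_id=4) pairs with 3 row(s) of g.
- p (player_id=7) has no partner → excluded.
Total: 6 rows.

6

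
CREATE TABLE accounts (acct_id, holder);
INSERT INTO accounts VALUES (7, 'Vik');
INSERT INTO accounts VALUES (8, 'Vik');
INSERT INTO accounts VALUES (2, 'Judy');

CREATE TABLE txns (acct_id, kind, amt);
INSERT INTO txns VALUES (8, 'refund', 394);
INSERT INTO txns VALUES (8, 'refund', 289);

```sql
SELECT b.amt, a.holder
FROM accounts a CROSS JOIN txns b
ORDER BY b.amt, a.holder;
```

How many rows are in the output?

6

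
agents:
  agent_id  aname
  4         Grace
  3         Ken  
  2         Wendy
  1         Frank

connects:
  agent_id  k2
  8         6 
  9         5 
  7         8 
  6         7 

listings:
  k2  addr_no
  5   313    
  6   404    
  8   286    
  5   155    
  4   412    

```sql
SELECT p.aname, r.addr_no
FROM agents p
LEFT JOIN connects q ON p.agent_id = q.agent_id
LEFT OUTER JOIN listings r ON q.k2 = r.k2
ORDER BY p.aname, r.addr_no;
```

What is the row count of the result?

4

Step 1 — p LEFT JOIN q on agent_id → 4 row(s).
Then LEFT JOIN `listings r` on k2: each of those 4 rows is kept; rows whose q.k2 has no match in r get NULL for r's columns.
Result: 4 row(s).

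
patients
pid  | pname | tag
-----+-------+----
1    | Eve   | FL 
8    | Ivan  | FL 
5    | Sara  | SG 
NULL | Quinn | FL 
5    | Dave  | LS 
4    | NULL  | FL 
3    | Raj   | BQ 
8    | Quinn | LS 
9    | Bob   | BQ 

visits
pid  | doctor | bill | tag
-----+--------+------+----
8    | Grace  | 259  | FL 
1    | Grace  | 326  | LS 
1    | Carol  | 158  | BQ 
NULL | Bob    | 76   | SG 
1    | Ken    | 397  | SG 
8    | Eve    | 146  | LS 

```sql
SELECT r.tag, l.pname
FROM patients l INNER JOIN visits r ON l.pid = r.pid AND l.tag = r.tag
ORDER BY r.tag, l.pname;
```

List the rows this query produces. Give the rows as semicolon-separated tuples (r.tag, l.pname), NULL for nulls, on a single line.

INNER JOIN keeps only pairs where the ON condition holds.
Matching on l.pid = r.pid AND l.tag = r.tag. A NULL in a compared column never satisfies the condition.
- l[0] pid=1, tag=FL → no match; dropped.
- l[1] pid=8, tag=FL → 1 match(es) in r → 1 row(s).
- l[2] pid=5, tag=SG → no match; dropped.
- l[3] pid=NULL, tag=FL → no match; dropped.
- l[4] pid=5, tag=LS → no match; dropped.
- l[5] pid=4, tag=FL → no match; dropped.
- l[6] pid=3, tag=BQ → no match; dropped.
- l[7] pid=8, tag=LS → 1 match(es) in r → 1 row(s).
- l[8] pid=9, tag=BQ → no match; dropped.
After projecting and ordering:
r.tag | l.pname
FL | Ivan
LS | Quinn

(FL, Ivan); (LS, Quinn)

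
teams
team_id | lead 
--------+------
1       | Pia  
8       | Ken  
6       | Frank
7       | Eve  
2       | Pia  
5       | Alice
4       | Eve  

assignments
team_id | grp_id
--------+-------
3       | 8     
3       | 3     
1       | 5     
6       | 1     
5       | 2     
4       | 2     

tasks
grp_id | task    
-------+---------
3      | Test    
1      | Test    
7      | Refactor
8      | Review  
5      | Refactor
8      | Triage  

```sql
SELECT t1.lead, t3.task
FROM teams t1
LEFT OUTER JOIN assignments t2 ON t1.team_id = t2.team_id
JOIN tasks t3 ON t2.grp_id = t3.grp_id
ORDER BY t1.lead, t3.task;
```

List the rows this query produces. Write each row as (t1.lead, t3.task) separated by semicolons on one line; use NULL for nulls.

Step 1 — t1 LEFT JOIN t2 on team_id → 7 row(s).
Then INNER JOIN `tasks t3` on grp_id: keep only rows whose t2.grp_id appears in t3.

(Frank, Test); (Pia, Refactor)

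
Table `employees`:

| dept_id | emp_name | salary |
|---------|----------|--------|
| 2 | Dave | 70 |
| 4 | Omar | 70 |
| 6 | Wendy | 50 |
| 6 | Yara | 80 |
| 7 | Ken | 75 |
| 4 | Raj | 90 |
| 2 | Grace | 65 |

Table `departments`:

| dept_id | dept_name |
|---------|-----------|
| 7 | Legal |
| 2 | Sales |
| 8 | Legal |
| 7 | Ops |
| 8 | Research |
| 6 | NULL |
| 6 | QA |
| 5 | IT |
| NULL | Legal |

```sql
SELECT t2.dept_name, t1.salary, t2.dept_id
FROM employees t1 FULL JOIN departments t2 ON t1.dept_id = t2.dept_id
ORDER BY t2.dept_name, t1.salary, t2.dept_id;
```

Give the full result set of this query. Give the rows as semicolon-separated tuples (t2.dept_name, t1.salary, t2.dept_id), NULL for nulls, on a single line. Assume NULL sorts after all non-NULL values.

FULL OUTER JOIN keeps every row from both sides; unmatched rows get NULL for the other side's columns.
Matching on t1.dept_id = t2.dept_id. A NULL in a compared column never satisfies the condition.
- dept_id=2: 1 matching t2 row(s), so 1 row(s) emitted.
- dept_id=4: no t2 row matches, row kept with t2 columns NULL.
- dept_id=6: 2 matching t2 row(s), so 2 row(s) emitted.
- dept_id=6: 2 matching t2 row(s), so 2 row(s) emitted.
- dept_id=7: 2 matching t2 row(s), so 2 row(s) emitted.
- dept_id=4: no t2 row matches, row kept with t2 columns NULL.
- dept_id=2: 1 matching t2 row(s), so 1 row(s) emitted.
- 4 t2 row(s) had no t1 match → kept, t1 columns NULL.

(IT, NULL, 5); (Legal, 75, 7); (Legal, NULL, 8); (Legal, NULL, NULL); (Ops, 75, 7); (QA, 50, 6); (QA, 80, 6); (Research, NULL, 8); (Sales, 65, 2); (Sales, 70, 2); (NULL, 50, 6); (NULL, 70, NULL); (NULL, 80, 6); (NULL, 90, NULL)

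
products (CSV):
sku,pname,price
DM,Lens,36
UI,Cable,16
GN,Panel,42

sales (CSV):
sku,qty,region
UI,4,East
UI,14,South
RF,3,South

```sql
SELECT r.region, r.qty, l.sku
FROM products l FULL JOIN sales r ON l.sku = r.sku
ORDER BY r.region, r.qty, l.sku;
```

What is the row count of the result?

5

FULL OUTER JOIN keeps every row from both sides; unmatched rows get NULL for the other side's columns.
Matching on l.sku = r.sku.
- sku=DM: no r row matches, row kept with r columns NULL.
- sku=UI: 2 matching r row(s), so 2 row(s) emitted.
- sku=GN: no r row matches, row kept with r columns NULL.
- 1 row(s) from r found no l partner → padded with NULL.
Total: 2 matched + 3 padded = 5 rows.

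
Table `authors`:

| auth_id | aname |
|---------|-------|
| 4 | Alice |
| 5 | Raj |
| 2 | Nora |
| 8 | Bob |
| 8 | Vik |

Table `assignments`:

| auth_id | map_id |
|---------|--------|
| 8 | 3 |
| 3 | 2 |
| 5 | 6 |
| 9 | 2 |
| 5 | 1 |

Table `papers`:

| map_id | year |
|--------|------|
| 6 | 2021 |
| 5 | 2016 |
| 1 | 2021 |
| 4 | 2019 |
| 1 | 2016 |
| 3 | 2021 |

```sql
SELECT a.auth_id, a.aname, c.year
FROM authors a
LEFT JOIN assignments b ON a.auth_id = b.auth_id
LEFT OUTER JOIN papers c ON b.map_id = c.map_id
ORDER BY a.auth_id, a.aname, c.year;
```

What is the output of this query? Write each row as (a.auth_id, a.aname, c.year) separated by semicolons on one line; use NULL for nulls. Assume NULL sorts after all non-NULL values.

Step 1 — a LEFT JOIN b on auth_id → 6 row(s).
Then LEFT JOIN `papers c` on map_id: each of those 6 rows is kept; rows whose b.map_id has no match in c get NULL for c's columns.

(2, Nora, NULL); (4, Alice, NULL); (5, Raj, 2016); (5, Raj, 2021); (5, Raj, 2021); (8, Bob, 2021); (8, Vik, 2021)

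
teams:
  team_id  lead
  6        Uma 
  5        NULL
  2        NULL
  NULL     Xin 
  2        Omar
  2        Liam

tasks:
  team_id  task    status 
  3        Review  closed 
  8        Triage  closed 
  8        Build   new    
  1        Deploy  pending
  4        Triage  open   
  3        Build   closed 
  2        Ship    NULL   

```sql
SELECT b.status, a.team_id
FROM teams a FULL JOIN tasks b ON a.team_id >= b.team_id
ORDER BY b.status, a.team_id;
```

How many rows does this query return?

19

FULL OUTER JOIN keeps every row from both sides; unmatched rows get NULL for the other side's columns.
Matching on a.team_id >= b.team_id. A NULL in a compared column never satisfies the condition.
- team_id=6: 5 matching b row(s), so 5 row(s) emitted.
- team_id=5: 5 matching b row(s), so 5 row(s) emitted.
- team_id=2: 2 matching b row(s), so 2 row(s) emitted.
- team_id=NULL: no b row matches, row kept with b columns NULL.
- team_id=2: 2 matching b row(s), so 2 row(s) emitted.
- team_id=2: 2 matching b row(s), so 2 row(s) emitted.
- 2 row(s) from b found no a partner → padded with NULL.
Total: 16 matched + 3 padded = 19 rows.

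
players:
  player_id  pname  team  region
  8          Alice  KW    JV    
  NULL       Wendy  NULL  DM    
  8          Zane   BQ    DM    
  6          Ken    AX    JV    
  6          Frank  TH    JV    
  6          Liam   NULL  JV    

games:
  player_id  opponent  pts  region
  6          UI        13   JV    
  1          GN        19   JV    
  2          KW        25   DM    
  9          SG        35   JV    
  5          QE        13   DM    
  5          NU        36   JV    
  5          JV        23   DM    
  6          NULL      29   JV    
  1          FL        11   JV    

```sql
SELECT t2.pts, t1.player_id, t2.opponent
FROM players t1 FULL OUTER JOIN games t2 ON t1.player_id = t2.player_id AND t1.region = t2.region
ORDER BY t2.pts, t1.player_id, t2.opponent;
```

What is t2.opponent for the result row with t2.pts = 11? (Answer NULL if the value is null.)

FULL OUTER JOIN keeps every row from both sides; unmatched rows get NULL for the other side's columns.
Matching on t1.player_id = t2.player_id AND t1.region = t2.region. A NULL in a compared column never satisfies the condition.
Matched pairs: 6; unmatched t1 rows kept: 3; unmatched t2 rows kept: 7.

FL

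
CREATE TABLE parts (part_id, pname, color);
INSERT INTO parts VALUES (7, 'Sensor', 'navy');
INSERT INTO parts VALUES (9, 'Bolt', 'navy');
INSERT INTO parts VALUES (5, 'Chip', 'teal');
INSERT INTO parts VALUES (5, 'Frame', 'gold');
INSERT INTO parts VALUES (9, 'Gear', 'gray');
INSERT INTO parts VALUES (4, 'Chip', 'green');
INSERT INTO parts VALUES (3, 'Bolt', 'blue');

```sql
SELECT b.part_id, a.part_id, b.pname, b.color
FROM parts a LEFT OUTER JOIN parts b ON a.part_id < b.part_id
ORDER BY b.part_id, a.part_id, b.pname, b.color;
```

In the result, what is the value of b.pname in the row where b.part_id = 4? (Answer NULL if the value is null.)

LEFT JOIN keeps every row from `parts a`; unmatched rows get NULL for `parts b`'s columns.
Matching on a.part_id < b.part_id.
- a[0] part_id=7 → 2 match(es) in b → 2 row(s).
- a[1] part_id=9 → no match; kept with NULLs on the b side.
- a[2] part_id=5 → 3 match(es) in b → 3 row(s).
- a[3] part_id=5 → 3 match(es) in b → 3 row(s).
- a[4] part_id=9 → no match; kept with NULLs on the b side.
- a[5] part_id=4 → 5 match(es) in b → 5 row(s).
- a[6] part_id=3 → 6 match(es) in b → 6 row(s).

Chip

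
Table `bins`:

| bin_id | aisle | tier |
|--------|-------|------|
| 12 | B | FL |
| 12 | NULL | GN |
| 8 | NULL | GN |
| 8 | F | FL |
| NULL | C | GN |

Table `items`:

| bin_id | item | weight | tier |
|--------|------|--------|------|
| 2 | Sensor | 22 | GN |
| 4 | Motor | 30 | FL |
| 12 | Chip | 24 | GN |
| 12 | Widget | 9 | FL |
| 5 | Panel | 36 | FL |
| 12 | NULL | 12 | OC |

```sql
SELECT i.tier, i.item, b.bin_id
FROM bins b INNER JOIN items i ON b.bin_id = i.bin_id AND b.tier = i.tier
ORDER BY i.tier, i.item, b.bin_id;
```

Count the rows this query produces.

INNER JOIN keeps only pairs where the ON condition holds.
Matching on b.bin_id = i.bin_id AND b.tier = i.tier. A NULL in a compared column never satisfies the condition.
Matched pairs: 2.
Total: 2 rows.

2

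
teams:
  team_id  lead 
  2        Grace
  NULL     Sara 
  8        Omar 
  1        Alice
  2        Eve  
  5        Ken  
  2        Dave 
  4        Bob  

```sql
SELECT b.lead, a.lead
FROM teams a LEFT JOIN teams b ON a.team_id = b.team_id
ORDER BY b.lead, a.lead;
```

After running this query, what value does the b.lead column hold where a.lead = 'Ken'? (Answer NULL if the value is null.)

Ken

LEFT JOIN keeps every row from `teams a`; unmatched rows get NULL for `teams b`'s columns.
Matching on a.team_id = b.team_id. A NULL in a compared column never satisfies the condition.
Matched pairs: 13; unmatched a rows kept: 1.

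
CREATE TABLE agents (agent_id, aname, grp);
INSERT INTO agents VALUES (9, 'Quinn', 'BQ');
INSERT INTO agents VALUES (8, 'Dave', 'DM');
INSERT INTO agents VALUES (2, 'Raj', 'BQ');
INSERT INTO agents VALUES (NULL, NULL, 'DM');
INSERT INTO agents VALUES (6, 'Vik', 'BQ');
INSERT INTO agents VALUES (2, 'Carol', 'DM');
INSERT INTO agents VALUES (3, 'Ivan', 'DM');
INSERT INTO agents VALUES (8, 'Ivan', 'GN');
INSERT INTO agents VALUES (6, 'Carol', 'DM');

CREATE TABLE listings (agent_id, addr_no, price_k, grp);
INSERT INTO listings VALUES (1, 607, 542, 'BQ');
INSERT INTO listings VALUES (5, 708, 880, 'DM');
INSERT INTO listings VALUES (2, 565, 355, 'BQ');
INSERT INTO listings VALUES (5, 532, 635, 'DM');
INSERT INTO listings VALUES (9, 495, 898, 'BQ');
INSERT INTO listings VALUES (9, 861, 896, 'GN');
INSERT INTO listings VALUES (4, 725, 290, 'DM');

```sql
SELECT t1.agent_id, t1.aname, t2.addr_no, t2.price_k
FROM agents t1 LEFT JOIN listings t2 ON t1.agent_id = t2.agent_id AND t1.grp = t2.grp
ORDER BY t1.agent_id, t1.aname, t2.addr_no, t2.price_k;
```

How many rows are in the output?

LEFT JOIN keeps every row from `agents`; unmatched rows get NULL for `listings`'s columns.
Matching on t1.agent_id = t2.agent_id AND t1.grp = t2.grp. A NULL in a compared column never satisfies the condition.
Matched pairs: 2; unmatched t1 rows kept: 7.
Total: 2 matched + 7 padded = 9 rows.

9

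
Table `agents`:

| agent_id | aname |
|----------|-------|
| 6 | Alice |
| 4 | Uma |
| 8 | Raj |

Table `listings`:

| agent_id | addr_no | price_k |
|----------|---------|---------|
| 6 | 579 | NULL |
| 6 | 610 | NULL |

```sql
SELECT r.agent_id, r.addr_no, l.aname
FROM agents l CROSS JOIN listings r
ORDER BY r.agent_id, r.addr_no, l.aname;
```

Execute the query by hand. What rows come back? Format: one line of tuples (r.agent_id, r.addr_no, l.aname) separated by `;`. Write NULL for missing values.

(6, 579, Alice); (6, 579, Raj); (6, 579, Uma); (6, 610, Alice); (6, 610, Raj); (6, 610, Uma)

CROSS JOIN pairs every row of `agents` with every row of `listings`: 3 × 2 = 6 rows.
After projecting and ordering:
r.agent_id | r.addr_no | l.aname
6 | 579 | Alice
6 | 579 | Raj
6 | 579 | Uma
6 | 610 | Alice
6 | 610 | Raj
6 | 610 | Uma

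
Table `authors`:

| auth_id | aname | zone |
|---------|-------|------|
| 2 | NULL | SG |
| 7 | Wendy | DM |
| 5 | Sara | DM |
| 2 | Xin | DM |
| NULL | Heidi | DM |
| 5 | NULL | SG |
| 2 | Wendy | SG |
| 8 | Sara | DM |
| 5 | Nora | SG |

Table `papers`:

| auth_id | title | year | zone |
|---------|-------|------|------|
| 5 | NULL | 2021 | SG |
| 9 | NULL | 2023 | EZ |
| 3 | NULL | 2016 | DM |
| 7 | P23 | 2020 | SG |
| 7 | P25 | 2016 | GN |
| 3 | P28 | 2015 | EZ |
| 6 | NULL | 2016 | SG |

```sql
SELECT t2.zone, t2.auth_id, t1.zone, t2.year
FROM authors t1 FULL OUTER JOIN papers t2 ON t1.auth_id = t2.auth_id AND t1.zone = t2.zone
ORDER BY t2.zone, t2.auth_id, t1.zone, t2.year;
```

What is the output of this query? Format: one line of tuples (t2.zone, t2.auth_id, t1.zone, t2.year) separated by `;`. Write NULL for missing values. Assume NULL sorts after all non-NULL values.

(DM, 3, NULL, 2016); (EZ, 3, NULL, 2015); (EZ, 9, NULL, 2023); (GN, 7, NULL, 2016); (SG, 5, SG, 2021); (SG, 5, SG, 2021); (SG, 6, NULL, 2016); (SG, 7, NULL, 2020); (NULL, NULL, DM, NULL); (NULL, NULL, DM, NULL); (NULL, NULL, DM, NULL); (NULL, NULL, DM, NULL); (NULL, NULL, DM, NULL); (NULL, NULL, SG, NULL); (NULL, NULL, SG, NULL)

FULL OUTER JOIN keeps every row from both sides; unmatched rows get NULL for the other side's columns.
Matching on t1.auth_id = t2.auth_id AND t1.zone = t2.zone. A NULL in a compared column never satisfies the condition.
- t1 (auth_id=2, zone=SG) has no partner → padded with NULL.
- t1 (auth_id=7, zone=DM) has no partner → padded with NULL.
- t1 (auth_id=5, zone=DM) has no partner → padded with NULL.
- t1 (auth_id=2, zone=DM) has no partner → padded with NULL.
- t1 (auth_id=NULL, zone=DM) has no partner → padded with NULL.
- t1 (auth_id=5, zone=SG) pairs with 1 row(s) of t2.
- t1 (auth_id=2, zone=SG) has no partner → padded with NULL.
- t1 (auth_id=8, zone=DM) has no partner → padded with NULL.
- t1 (auth_id=5, zone=SG) pairs with 1 row(s) of t2.
- 6 t2 row(s) had no t1 match → kept, t1 columns NULL.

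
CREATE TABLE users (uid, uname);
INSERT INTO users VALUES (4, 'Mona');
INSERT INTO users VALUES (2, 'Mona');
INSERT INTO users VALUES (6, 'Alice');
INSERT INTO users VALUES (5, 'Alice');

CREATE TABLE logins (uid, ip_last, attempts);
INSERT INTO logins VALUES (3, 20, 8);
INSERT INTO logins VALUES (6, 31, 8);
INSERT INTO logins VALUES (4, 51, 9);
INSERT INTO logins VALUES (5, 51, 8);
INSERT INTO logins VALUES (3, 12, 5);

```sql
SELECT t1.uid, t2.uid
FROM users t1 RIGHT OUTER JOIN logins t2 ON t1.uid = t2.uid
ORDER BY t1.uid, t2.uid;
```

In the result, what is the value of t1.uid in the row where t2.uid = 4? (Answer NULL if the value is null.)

4

RIGHT JOIN keeps every row from `logins`; unmatched rows get NULL for `users`'s columns.
Matching on t1.uid = t2.uid.
- t1[0] uid=4 → 1 match(es) in t2 → 1 row(s).
- t1[1] uid=2 → no match.
- t1[2] uid=6 → 1 match(es) in t2 → 1 row(s).
- t1[3] uid=5 → 1 match(es) in t2 → 1 row(s).
- 2 row(s) from t2 found no t1 partner → padded with NULL.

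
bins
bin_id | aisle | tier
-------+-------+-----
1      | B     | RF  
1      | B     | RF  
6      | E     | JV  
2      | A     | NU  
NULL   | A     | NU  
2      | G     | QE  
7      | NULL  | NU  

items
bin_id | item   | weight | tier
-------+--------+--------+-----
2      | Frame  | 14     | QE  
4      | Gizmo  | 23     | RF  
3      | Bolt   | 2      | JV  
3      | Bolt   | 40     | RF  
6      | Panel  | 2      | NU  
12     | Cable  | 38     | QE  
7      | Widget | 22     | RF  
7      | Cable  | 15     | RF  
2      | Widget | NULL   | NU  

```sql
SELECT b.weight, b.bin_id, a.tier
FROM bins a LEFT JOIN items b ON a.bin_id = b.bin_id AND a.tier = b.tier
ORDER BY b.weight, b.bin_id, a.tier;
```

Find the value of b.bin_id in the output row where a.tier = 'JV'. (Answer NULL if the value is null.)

LEFT JOIN keeps every row from `bins`; unmatched rows get NULL for `items`'s columns.
Matching on a.bin_id = b.bin_id AND a.tier = b.tier. A NULL in a compared column never satisfies the condition.
- a[0] bin_id=1, tier=RF → no match; kept with NULLs on the b side.
- a[1] bin_id=1, tier=RF → no match; kept with NULLs on the b side.
- a[2] bin_id=6, tier=JV → no match; kept with NULLs on the b side.
- a[3] bin_id=2, tier=NU → 1 match(es) in b → 1 row(s).
- a[4] bin_id=NULL, tier=NU → no match; kept with NULLs on the b side.
- a[5] bin_id=2, tier=QE → 1 match(es) in b → 1 row(s).
- a[6] bin_id=7, tier=NU → no match; kept with NULLs on the b side.

NULL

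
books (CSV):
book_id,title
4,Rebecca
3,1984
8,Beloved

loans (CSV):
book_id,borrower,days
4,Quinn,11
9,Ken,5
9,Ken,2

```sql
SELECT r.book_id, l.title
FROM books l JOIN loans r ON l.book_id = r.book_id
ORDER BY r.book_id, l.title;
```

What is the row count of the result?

INNER JOIN keeps only pairs where the ON condition holds.
Matching on l.book_id = r.book_id.
- l row (book_id=4): matches 1 r row(s) → 1 output row(s).
- l row (book_id=3): no match → dropped.
- l row (book_id=8): no match → dropped.
Total: 1 rows.

1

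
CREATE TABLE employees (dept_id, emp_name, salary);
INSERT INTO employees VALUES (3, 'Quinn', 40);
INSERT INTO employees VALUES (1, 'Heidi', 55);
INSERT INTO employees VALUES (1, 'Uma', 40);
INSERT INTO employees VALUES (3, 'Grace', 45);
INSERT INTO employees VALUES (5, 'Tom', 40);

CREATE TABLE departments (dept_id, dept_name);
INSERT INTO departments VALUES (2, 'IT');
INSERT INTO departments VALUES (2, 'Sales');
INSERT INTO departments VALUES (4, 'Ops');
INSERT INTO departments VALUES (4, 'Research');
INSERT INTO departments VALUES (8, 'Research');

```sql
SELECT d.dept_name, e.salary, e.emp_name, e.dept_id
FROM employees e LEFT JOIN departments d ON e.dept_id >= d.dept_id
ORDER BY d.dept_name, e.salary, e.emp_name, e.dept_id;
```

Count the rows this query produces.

10

LEFT JOIN keeps every row from `employees`; unmatched rows get NULL for `departments`'s columns.
Matching on e.dept_id >= d.dept_id.
Matched pairs: 8; unmatched e rows kept: 2.
Total: 8 matched + 2 padded = 10 rows.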